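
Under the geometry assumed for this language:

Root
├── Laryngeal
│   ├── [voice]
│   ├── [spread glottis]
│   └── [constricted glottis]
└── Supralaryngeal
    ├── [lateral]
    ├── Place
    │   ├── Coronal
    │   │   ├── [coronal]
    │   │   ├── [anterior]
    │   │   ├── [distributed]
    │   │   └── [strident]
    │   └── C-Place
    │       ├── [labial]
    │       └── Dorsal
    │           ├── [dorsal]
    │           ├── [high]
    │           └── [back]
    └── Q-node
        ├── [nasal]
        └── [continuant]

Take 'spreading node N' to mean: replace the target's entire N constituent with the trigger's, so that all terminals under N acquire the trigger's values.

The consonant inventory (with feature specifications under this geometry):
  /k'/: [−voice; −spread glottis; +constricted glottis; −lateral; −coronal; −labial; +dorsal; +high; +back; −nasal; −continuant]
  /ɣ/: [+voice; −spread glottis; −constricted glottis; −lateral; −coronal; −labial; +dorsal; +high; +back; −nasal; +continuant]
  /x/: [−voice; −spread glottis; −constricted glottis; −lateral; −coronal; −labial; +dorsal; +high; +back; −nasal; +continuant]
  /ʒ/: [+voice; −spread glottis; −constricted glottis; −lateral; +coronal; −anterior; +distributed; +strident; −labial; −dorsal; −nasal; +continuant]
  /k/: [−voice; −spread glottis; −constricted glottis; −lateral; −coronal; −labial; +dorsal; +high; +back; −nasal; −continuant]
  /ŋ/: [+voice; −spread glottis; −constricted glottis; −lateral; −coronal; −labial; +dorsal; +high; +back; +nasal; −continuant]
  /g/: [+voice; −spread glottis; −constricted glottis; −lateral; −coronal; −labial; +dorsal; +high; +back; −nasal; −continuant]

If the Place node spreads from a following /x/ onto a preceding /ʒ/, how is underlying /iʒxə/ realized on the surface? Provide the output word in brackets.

Terminals under Place in this geometry: [coronal], [anterior], [distributed], [strident], [labial], [dorsal], [high], [back].
After delinking /ʒ/'s Place and linking /x/'s, the affected terminals become [−coronal], [−labial], [+dorsal], [+high], [+back]; [voice], [spread glottis], [constricted glottis], … (outside Place) are retained from /ʒ/.
Among the inventory, only /ɣ/ has exactly this specification, giving the surface form [iɣxə].

[iɣxə]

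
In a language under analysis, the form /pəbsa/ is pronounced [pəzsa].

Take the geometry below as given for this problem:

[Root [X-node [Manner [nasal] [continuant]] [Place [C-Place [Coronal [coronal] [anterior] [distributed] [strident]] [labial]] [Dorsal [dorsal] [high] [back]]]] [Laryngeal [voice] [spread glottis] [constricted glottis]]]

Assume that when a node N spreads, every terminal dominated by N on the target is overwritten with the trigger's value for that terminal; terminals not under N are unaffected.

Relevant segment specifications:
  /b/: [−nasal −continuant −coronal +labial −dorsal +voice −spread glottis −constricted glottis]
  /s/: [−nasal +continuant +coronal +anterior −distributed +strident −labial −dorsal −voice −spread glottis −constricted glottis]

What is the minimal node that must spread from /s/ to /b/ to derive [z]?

/b/ and [z] differ in [continuant], [labial], [coronal], [anterior], [distributed], [strident]; every other specified feature is identical.
Tracing each changed feature up the tree, the paths first meet at X-node; any lower node misses at least one of them.
Delinking /b/'s X-node and associating /s/'s X-node gives precisely the feature bundle of [z].
Had Root spread, [voice] would have taken /s/'s value; it stays as in /b/, confirming the spreading constituent is exactly X-node.

X-node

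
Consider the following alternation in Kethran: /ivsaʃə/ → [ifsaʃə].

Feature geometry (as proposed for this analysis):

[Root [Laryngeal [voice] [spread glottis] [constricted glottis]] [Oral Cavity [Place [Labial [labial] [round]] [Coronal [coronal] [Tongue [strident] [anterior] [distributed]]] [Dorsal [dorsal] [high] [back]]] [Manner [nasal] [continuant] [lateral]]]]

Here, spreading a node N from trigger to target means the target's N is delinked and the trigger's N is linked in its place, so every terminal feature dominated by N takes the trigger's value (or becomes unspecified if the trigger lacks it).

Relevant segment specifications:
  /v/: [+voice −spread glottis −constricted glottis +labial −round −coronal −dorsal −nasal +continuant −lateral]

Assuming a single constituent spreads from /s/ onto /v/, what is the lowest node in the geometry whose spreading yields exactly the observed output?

/v/ and [f] differ in [voice]; every other specified feature is identical.
Since just one terminal is affected and it takes /s/'s value, spreading the terminal [voice] alone is sufficient and minimal.
[labial], [coronal] stay as in /v/ although /s/ differs there, so no node dominating them spread; among the remaining candidates [voice] is the lowest that derives the output.

[voice]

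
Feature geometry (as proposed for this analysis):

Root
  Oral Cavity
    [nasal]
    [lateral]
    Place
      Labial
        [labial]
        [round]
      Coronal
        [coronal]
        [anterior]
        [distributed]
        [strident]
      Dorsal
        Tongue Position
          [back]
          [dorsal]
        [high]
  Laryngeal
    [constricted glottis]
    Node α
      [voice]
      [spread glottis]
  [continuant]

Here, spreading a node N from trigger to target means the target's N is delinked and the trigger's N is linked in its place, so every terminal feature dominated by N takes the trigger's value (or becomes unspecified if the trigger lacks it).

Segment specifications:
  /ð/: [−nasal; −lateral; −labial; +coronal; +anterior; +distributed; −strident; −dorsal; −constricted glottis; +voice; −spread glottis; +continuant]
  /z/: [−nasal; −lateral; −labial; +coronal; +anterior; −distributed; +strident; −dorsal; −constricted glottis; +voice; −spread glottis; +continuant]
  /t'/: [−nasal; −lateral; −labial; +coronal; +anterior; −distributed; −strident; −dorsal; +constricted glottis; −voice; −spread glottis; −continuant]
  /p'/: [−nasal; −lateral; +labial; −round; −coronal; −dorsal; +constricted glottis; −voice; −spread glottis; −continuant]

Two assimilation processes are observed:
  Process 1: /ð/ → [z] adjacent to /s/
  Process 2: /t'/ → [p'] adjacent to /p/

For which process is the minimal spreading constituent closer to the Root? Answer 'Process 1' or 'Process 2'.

Process 2

In Process 1, [distributed], [strident] change, so the minimal spreading node is Coronal at depth 3.
In Process 2, [labial], [round], [coronal], [anterior], [distributed], [strident] change, so the minimal spreading node is Place at depth 2.
Place (depth 2) sits above Coronal (depth 3), making Process 2 the one with the higher spreading node.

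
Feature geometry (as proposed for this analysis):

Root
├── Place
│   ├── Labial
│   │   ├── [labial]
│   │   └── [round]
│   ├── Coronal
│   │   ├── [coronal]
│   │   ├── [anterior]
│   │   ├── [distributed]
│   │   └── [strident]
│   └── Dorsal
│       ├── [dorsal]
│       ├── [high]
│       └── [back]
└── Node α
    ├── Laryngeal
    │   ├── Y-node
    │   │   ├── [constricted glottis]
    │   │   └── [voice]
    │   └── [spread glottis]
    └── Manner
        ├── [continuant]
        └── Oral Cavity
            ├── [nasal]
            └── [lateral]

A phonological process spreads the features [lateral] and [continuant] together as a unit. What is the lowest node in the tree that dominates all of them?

[lateral] lies under Oral Cavity (below Node α).
[continuant] lies under Manner (below Node α).
The listed terminals split across distinct daughters of Manner, so Manner itself is the smallest node containing them all.

Manner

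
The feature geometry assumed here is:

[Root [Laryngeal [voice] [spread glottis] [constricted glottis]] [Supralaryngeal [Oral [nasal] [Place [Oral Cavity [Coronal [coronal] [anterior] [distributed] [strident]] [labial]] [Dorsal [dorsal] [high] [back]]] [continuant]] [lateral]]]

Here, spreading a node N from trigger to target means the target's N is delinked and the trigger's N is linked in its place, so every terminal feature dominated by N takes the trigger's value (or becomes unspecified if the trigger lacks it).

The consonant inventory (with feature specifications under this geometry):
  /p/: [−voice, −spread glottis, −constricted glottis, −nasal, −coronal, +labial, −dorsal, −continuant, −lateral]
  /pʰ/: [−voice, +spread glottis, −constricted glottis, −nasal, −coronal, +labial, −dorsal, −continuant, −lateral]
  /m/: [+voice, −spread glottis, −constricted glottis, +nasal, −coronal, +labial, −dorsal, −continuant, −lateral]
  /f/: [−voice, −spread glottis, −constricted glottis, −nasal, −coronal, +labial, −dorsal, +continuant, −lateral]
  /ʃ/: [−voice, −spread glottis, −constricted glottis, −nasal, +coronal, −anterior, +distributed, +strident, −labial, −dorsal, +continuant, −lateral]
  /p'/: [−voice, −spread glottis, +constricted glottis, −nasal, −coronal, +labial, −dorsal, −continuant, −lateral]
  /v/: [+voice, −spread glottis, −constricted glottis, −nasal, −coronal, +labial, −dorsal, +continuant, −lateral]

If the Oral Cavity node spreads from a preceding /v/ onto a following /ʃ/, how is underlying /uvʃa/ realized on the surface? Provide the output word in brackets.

Oral Cavity immediately or transitively dominates [coronal], [anterior], [distributed], [strident], [labial].
The target acquires /v/'s values for everything under Oral Cavity — [−coronal], [+labial] — while keeping its own [voice], [spread glottis], [constricted glottis], ….
The resulting bundle matches /f/ in the inventory; substituting it for /ʃ/ gives [uvfa].

[uvfa]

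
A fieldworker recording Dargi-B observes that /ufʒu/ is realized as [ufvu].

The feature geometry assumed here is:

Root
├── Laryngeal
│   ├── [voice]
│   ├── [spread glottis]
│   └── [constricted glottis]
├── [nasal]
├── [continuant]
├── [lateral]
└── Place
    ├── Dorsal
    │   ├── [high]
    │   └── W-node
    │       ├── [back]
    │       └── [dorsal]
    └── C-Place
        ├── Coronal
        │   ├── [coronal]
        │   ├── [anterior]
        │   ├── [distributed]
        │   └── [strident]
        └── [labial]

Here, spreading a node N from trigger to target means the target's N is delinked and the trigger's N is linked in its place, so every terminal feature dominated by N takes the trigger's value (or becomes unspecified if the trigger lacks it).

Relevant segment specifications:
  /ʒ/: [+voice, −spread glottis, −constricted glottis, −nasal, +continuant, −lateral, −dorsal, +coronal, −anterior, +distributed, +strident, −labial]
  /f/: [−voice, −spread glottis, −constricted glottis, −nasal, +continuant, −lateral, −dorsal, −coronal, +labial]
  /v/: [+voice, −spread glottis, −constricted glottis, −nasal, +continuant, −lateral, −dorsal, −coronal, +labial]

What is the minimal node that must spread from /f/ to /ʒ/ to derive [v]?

Feature comparison: [labial], [coronal], [anterior], [distributed], [strident] differ between /ʒ/ and [v]; the remaining terminals match.
These terminals are all dominated by C-Place, and no proper subconstituent of C-Place covers them all; C-Place is their lowest common ancestor.
Delinking /ʒ/'s C-Place and associating /f/'s C-Place gives precisely the feature bundle of [v].
[voice] stays as in /ʒ/ although /f/ differs there, so no node dominating it spread; among the remaining candidates C-Place is the lowest that derives the output.

C-Place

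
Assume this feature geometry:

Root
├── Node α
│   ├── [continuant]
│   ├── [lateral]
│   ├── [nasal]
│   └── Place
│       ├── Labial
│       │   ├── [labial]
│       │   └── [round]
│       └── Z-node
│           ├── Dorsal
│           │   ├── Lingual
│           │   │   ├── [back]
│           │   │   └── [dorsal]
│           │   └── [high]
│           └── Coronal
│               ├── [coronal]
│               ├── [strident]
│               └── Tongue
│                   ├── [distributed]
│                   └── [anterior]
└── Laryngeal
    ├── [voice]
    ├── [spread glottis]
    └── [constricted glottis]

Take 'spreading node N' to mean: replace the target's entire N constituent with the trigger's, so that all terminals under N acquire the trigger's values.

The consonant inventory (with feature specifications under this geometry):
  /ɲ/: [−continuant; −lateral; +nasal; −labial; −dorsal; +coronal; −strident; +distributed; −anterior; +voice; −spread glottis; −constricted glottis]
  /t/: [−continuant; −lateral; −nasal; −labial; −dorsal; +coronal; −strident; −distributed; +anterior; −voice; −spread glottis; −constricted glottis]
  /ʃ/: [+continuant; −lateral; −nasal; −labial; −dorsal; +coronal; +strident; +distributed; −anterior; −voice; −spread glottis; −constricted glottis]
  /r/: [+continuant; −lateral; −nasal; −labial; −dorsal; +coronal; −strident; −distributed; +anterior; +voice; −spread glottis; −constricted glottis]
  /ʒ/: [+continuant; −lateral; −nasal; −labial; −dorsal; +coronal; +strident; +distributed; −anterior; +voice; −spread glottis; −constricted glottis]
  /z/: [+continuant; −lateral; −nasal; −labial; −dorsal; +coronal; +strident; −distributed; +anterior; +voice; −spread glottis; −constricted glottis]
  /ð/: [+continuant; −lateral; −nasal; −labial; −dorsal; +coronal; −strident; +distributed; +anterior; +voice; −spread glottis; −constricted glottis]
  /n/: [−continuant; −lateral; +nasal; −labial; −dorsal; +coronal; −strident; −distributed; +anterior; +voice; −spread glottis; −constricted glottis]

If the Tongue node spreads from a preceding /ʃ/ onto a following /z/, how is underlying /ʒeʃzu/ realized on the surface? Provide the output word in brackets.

Tongue immediately or transitively dominates [distributed], [anterior].
The target acquires /ʃ/'s values for everything under Tongue — [+distributed], [−anterior] — while keeping its own [continuant], [lateral], [nasal], ….
This feature bundle is that of [ʒ], so /ʒeʃzu/ surfaces as [ʒeʃʒu].

[ʒeʃʒu]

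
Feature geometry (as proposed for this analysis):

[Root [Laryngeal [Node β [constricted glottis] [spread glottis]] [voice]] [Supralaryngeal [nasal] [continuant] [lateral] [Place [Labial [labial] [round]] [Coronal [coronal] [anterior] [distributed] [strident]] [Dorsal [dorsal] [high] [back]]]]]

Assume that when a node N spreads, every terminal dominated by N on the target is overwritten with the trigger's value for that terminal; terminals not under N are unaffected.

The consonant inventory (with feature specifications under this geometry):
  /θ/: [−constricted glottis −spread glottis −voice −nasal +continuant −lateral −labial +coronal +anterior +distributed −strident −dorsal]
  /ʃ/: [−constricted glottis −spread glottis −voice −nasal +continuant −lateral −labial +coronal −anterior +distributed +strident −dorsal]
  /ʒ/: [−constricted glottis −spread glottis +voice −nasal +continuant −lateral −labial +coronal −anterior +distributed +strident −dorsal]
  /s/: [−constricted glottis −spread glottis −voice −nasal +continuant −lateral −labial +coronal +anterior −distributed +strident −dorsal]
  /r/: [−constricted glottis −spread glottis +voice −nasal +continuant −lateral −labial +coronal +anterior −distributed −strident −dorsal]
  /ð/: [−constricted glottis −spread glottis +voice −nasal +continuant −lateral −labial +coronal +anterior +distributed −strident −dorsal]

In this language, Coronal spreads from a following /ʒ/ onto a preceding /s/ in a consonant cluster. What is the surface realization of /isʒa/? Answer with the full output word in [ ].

The Coronal node dominates the terminals [coronal], [anterior], [distributed], [strident].
After delinking /s/'s Coronal and linking /ʒ/'s, the affected terminals become [+coronal], [−anterior], [+distributed], [+strident]; [constricted glottis], [spread glottis], [voice], … (outside Coronal) are retained from /s/.
This feature bundle is that of [ʃ], so /isʒa/ surfaces as [iʃʒa].

[iʃʒa]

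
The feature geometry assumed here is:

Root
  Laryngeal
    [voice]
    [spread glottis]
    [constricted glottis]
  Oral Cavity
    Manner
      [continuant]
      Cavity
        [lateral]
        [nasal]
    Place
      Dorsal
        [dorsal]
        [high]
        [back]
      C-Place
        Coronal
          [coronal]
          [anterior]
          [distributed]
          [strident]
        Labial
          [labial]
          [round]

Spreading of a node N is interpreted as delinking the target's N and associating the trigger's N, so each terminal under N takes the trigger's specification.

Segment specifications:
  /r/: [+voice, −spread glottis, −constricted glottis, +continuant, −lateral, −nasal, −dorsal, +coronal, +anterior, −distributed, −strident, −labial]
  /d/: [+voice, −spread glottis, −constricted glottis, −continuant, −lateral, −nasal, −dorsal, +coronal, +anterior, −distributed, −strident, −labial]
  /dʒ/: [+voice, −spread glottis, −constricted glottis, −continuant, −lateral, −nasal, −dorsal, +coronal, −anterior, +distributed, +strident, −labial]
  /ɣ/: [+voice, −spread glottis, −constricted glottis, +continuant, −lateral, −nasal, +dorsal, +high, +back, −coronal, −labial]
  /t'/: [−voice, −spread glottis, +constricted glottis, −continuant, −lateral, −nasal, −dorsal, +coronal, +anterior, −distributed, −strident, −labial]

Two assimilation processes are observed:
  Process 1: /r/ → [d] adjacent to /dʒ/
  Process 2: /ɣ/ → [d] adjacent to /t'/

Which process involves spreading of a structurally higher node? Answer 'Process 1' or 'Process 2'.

Process 2

Process 1: the feature that changes is [continuant]; the minimal node is [continuant] (depth 3).
Process 2: the features that change are [continuant], [coronal], [anterior], [distributed], [strident], [dorsal], [high], [back]; the minimal node is Oral Cavity (depth 1).
Depth 1 < depth 3; Process 2 involves the structurally higher constituent Oral Cavity.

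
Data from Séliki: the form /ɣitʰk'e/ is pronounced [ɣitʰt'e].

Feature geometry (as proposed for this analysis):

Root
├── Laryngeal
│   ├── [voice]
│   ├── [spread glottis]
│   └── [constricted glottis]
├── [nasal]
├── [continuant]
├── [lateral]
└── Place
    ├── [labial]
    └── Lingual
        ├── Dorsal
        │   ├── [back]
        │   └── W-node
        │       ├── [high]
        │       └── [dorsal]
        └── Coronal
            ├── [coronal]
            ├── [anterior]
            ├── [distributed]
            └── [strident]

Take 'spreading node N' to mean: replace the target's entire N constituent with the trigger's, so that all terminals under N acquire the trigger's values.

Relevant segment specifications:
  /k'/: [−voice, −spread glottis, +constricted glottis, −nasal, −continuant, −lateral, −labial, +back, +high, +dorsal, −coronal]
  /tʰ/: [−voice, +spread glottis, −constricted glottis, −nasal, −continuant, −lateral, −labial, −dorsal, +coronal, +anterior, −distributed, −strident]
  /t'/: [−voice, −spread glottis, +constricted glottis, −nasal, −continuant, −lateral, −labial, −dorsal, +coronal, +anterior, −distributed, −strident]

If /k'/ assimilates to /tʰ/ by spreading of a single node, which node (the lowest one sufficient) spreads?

Lingual

/k'/ and [t'] differ in [coronal], [anterior], [distributed], [strident], [dorsal], [high], [back]; every other specified feature is identical.
In this geometry the lowest node dominating all of them is Lingual: every daughter of Lingual dominates only a proper subset, so no lower node suffices.
Delinking /k'/'s Lingual and associating /tʰ/'s Lingual gives precisely the feature bundle of [t'].
[spread glottis], [constricted glottis] stay as in /k'/ although /tʰ/ differs there, so no node dominating them spread; among the remaining candidates Lingual is the lowest that derives the output.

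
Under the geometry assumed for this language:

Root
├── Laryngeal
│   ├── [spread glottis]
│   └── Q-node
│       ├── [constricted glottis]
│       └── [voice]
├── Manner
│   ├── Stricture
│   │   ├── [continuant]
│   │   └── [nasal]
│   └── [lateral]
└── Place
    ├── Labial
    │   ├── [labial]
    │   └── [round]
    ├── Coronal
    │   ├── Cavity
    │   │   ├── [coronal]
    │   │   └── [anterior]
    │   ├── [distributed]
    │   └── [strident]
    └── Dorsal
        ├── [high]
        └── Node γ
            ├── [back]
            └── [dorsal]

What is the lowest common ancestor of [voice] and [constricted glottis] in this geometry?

Q-node

[voice] is immediately dominated by Q-node.
[constricted glottis] is immediately dominated by Q-node.
The lowest node appearing on every path is Q-node; each proper daughter of Q-node fails to dominate at least one of the listed features.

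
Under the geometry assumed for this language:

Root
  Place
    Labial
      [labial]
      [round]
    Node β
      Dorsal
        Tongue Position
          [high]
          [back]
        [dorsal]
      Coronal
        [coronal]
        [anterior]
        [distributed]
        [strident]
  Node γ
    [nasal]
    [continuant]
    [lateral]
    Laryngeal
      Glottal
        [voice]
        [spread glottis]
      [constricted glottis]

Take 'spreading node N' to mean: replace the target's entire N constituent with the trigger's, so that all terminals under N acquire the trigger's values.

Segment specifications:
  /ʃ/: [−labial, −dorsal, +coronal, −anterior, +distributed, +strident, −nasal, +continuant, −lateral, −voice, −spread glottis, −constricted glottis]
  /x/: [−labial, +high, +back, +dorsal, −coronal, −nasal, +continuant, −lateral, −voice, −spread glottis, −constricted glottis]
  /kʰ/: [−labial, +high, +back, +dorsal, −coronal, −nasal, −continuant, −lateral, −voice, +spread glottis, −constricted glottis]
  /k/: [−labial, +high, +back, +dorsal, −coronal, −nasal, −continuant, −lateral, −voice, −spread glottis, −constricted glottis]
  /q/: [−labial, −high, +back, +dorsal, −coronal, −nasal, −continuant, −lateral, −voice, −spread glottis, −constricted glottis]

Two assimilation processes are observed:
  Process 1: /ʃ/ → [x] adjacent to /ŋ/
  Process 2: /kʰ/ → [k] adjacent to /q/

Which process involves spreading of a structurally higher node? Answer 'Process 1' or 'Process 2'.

Process 1

Process 1: the features that change are [coronal], [anterior], [distributed], [strident], [dorsal], [high], [back]; the minimal node is Node β (depth 2).
Process 2: the feature that changes is [spread glottis]; the minimal node is [spread glottis] (depth 4).
Node β is closer to Root than [spread glottis], so Process 1 spreads the higher node.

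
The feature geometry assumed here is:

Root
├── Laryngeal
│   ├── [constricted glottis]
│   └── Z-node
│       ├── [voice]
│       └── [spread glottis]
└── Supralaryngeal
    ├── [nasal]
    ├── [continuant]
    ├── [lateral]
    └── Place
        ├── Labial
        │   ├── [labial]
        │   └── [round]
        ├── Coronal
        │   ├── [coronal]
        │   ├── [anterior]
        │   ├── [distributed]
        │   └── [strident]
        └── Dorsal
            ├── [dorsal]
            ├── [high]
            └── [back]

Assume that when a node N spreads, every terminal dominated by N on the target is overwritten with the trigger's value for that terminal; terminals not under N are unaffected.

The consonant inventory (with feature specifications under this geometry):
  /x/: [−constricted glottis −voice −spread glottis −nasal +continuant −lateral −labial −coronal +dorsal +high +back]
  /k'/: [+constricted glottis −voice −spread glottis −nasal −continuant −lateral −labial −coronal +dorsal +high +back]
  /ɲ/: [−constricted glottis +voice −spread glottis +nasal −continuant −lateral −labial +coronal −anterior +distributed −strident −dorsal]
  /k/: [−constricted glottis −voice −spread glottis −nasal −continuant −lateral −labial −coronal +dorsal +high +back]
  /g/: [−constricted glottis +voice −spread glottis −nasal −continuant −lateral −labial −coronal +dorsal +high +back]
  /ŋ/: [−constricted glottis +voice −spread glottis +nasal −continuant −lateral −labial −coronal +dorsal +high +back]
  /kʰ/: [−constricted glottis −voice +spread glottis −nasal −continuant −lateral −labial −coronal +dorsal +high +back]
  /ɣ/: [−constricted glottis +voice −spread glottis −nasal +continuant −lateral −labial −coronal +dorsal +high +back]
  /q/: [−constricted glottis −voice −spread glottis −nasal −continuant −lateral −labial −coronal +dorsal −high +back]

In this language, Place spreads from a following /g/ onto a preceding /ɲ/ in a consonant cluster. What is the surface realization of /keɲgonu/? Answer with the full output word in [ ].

The Place node dominates the terminals [labial], [round], [coronal], [anterior], [distributed], [strident], [dorsal], [high], [back].
The target acquires /g/'s values for everything under Place — [−labial], [−coronal], [+dorsal], [+high], [+back] — while keeping its own [constricted glottis], [voice], [spread glottis], ….
This feature bundle is that of [ŋ], so /keɲgonu/ surfaces as [keŋgonu].

[keŋgonu]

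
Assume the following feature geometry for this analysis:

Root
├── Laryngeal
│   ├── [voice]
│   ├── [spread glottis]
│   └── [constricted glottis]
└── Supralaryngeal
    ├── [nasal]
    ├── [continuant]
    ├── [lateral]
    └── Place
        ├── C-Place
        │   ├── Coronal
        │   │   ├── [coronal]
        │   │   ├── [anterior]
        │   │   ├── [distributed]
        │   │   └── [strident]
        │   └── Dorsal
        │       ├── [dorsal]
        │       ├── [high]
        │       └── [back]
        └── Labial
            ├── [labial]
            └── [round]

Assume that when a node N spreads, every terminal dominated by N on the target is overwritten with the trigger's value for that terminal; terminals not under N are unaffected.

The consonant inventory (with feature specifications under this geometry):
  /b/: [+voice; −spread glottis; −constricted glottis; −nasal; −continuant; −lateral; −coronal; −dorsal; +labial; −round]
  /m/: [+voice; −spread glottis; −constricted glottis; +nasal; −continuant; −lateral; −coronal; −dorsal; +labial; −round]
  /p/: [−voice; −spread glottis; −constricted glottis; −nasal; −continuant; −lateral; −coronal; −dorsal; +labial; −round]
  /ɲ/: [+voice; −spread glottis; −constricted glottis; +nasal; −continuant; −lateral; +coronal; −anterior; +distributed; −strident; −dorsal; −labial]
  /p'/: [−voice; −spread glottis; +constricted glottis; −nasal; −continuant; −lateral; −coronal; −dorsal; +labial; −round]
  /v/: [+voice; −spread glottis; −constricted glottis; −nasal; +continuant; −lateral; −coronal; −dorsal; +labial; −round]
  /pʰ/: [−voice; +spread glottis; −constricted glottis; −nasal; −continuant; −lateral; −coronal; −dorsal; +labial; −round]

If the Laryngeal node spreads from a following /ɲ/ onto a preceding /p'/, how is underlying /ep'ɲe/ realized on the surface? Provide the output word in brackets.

[ebɲe]

Laryngeal immediately or transitively dominates [voice], [spread glottis], [constricted glottis].
Spreading Laryngeal from /ɲ/ onto /p'/ replaces those values with /ɲ/'s: [+voice], [−spread glottis], [−constricted glottis]. Features outside Laryngeal ([nasal], [continuant], [lateral], …) stay as in /p'/.
This feature bundle is that of [b], so /ep'ɲe/ surfaces as [ebɲe].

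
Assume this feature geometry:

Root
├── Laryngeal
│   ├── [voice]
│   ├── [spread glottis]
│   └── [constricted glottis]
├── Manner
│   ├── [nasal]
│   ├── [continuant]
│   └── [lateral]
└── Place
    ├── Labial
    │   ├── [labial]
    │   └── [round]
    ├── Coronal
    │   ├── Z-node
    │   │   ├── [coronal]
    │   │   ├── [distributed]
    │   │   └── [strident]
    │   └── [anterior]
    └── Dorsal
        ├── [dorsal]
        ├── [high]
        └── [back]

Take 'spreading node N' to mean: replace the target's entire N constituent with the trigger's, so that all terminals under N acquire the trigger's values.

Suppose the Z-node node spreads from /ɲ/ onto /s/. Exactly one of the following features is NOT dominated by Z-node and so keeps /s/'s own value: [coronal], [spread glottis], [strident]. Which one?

Z-node dominates exactly [coronal], [distributed], [strident].
Spreading Z-node replaces [strident], [coronal] with the trigger's values, since each sits inside the Z-node constituent.
But [spread glottis] is a dependent of Laryngeal, outside Z-node; it is therefore untouched by the spreading.

[spread glottis]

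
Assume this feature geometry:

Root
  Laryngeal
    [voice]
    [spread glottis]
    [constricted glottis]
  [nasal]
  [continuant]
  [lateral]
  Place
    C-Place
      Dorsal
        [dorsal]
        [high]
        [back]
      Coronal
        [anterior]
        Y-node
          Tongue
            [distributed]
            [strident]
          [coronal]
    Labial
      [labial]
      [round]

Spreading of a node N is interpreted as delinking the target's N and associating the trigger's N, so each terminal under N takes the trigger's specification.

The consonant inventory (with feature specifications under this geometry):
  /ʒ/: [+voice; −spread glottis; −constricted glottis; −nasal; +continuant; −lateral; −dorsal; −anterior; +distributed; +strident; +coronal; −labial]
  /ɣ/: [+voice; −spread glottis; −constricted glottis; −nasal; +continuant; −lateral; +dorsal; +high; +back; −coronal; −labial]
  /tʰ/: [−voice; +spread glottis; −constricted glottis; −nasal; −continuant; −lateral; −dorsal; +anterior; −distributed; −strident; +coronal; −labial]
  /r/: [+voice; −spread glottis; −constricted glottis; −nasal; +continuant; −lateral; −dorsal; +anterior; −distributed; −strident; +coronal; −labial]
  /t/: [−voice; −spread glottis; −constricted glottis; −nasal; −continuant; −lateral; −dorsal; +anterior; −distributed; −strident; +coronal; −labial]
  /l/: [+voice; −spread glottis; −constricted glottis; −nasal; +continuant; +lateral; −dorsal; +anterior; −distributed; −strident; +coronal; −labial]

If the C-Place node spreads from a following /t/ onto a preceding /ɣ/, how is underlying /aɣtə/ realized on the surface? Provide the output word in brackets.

The C-Place node dominates the terminals [dorsal], [high], [back], [anterior], [distributed], [strident], [coronal].
The target acquires /t/'s values for everything under C-Place — [−dorsal], [+anterior], [−distributed], [−strident], [+coronal] — while keeping its own [voice], [spread glottis], [constricted glottis], ….
Among the inventory, only /r/ has exactly this specification, giving the surface form [artə].

[artə]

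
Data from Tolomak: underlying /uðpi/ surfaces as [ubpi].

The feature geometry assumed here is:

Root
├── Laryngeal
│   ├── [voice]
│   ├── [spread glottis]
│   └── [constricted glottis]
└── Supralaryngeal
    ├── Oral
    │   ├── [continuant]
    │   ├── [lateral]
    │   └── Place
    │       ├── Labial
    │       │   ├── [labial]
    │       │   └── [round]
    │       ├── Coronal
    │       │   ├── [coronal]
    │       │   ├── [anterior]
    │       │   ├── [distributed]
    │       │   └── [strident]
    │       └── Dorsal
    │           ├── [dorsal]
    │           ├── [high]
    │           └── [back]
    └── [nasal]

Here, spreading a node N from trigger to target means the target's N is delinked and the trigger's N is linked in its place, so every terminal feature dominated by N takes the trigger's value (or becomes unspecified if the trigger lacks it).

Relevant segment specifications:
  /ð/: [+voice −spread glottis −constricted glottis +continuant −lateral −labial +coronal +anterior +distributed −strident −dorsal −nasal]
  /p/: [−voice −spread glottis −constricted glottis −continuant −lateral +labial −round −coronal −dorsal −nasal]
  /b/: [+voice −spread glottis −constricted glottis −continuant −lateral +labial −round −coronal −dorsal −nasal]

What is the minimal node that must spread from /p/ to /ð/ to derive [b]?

The alternation /ð/ → [b] changes [continuant], [labial], [round], [coronal], [anterior], [distributed], [strident] and nothing else.
The smallest constituent containing every changed terminal is Oral — each of its daughters lacks at least one of the affected features.
Delinking /ð/'s Oral and associating /p/'s Oral gives precisely the feature bundle of [b].
[voice] stays as in /ð/ although /p/ differs there, so no node dominating it spread; among the remaining candidates Oral is the lowest that derives the output.

Oral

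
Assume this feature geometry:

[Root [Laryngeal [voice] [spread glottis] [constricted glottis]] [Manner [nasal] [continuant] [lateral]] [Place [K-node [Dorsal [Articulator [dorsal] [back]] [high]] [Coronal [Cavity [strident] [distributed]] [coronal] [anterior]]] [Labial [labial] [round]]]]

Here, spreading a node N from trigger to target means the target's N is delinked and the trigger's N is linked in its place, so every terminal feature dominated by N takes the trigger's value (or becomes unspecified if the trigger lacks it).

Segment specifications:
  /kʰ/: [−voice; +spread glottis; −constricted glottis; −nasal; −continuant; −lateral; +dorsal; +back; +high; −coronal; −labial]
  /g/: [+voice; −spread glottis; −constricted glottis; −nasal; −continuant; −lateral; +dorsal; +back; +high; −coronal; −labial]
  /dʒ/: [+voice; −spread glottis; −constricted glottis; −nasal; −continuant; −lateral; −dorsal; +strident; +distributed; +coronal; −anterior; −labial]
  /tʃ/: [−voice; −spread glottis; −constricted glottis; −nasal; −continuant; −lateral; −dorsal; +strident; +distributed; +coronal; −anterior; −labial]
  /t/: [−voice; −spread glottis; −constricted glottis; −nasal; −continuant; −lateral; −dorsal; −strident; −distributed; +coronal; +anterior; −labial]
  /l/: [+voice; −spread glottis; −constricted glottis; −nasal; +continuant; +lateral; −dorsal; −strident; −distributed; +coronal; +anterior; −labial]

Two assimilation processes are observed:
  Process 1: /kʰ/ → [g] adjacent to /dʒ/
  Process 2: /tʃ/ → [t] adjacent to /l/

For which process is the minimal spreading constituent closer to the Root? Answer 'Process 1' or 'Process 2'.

Process 1 alters [voice], [spread glottis]; the lowest common ancestor is Laryngeal (depth 1 from Root).
Process 2: the features that change are [anterior], [distributed], [strident]; the minimal node is Coronal (depth 3).
Laryngeal is closer to Root than Coronal, so Process 1 spreads the higher node.

Process 1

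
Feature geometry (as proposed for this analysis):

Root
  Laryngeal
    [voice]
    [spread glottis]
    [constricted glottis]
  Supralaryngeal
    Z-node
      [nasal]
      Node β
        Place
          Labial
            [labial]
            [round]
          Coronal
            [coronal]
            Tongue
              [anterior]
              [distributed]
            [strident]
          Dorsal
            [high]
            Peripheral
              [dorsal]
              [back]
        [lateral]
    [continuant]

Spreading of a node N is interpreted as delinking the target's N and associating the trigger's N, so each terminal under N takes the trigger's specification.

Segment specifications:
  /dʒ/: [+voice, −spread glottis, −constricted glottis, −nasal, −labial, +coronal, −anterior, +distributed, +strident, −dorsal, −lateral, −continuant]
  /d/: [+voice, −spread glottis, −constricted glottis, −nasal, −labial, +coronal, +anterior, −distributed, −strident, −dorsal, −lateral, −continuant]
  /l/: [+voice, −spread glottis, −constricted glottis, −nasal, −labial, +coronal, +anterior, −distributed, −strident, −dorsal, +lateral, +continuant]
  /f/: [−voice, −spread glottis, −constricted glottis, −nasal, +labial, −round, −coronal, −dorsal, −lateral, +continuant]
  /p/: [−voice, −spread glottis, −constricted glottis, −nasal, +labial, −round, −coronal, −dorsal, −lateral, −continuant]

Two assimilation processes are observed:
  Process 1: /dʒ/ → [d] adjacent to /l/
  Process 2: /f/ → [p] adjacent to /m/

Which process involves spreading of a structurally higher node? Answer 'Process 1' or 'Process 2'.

Process 1 alters [anterior], [distributed], [strident]; the lowest common ancestor is Coronal (depth 5 from Root).
In Process 2, [continuant] changes, so the minimal spreading node is [continuant] at depth 2.
[continuant] is closer to Root than Coronal, so Process 2 spreads the higher node.

Process 2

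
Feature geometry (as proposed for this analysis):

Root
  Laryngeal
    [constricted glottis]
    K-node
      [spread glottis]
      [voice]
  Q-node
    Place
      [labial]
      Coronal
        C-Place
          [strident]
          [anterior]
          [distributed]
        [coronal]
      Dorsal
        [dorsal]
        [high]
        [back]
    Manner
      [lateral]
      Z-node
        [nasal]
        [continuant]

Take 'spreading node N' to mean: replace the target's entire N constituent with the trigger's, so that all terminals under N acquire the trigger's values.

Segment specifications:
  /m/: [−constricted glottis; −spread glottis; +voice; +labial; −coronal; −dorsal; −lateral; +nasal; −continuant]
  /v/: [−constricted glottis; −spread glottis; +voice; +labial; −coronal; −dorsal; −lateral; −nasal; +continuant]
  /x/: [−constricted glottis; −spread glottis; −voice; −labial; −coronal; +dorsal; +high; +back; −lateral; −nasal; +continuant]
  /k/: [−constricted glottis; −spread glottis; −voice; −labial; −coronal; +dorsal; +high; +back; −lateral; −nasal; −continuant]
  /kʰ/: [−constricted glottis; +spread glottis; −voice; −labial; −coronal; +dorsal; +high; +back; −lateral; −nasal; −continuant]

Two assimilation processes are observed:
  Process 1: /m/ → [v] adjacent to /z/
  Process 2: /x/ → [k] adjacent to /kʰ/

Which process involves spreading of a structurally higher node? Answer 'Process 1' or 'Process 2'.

In Process 1, [nasal], [continuant] change, so the minimal spreading node is Z-node at depth 3.
Process 2 alters [continuant]; the lowest dominating node is [continuant] (depth 4 from Root).
Z-node (depth 3) sits above [continuant] (depth 4), making Process 1 the one with the higher spreading node.

Process 1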